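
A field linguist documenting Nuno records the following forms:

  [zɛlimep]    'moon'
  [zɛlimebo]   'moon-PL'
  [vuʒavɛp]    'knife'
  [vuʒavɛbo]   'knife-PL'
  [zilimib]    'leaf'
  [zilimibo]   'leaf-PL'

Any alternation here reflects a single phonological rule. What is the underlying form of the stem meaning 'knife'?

/vuʒavɛp/

'knife' shows [p] ~ [b] at the end of the stem ([vuʒavɛp] vs [vuʒavɛbo]).
Compare 'leaf', with invariant [b] in [zilimib] and [zilimibo]: an analysis with underlying /b/ and a rule producing [p] in isolation would wrongly predict alternation here too.
The alternation reflects intervocalic voicing: voiceless stops become voiced between vowels. /p/ is underlying.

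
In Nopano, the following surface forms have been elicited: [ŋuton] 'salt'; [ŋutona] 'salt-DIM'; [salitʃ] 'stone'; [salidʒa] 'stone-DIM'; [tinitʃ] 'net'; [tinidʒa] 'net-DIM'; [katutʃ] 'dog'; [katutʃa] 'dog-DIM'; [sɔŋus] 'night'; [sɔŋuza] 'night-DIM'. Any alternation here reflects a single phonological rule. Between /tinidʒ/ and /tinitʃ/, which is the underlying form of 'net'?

'net' shows [tʃ] ~ [dʒ] at the end of the stem ([tinitʃ] vs [tinidʒa]).
Compare 'dog', with invariant [tʃ] in [katutʃ] and [katutʃa]: an analysis with underlying /tʃ/ and a rule producing [dʒ] before the DIM suffix would wrongly predict alternation here too.
The underlying segment must be /dʒ/; voiced obstruents become voiceless word-finally, yielding [tʃ] there.

/tinidʒ/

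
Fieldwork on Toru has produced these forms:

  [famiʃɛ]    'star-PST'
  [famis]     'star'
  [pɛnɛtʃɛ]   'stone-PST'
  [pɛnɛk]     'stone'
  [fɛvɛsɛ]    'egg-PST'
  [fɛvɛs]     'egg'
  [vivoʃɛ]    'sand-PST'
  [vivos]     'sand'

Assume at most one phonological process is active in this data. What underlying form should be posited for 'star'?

In [famiʃɛ] and [famis] the final segment of 'star' alternates: [ʃ] ~ [s].
But 'egg' keeps [s] in both environments ([fɛvɛsɛ], [fɛvɛs]), so there is no rule changing /s/ to [ʃ] before the PST suffix.
The alternation reflects depalatalization: palato-alveolar /tʃ/ and /ʃ/ become [k] and [s] when no front vowel follows. /ʃ/ is underlying.
So 'star' = /famiʃ/.

/famiʃ/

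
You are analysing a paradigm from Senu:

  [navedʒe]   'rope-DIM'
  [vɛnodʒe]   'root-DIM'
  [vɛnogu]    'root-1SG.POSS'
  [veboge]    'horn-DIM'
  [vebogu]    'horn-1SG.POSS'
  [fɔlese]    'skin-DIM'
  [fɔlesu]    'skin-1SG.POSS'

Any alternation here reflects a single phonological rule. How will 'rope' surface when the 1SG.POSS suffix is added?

[navegu]

In [vɛnodʒe] and [vɛnogu] the final segment of 'root' alternates: [dʒ] ~ [g].
Compare 'horn', with invariant [g] in [veboge] and [vebogu]: an analysis with underlying /g/ and a rule producing [dʒ] before the DIM suffix would wrongly predict alternation here too.
Therefore /dʒ/ is basic and [g] is derived by depalatalization (palato-alveolar /dʒ/ becomes [g] when no front vowel follows).
From [navedʒe] the stem 'rope' is /navedʒ/; when no front vowel follows this yields [navegu].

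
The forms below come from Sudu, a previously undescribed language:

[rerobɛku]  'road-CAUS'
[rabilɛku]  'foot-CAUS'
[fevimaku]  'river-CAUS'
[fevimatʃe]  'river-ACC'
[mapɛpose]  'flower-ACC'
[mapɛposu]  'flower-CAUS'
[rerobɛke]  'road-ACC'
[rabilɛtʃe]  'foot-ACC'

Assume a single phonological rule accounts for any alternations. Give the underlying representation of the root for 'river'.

/fevimatʃ/

In [fevimatʃe] and [fevimaku] the final segment of 'river' alternates: [tʃ] ~ [k].
But 'road' keeps [k] in both environments ([rerobɛke], [rerobɛku]), so there is no rule changing /k/ to [tʃ] before the ACC suffix.
So /tʃ/ is underlying, and a rule of depalatalization — palato-alveolar /tʃ/ becomes [k] when no front vowel follows — gives [k].
The underlying form of 'river' is therefore /fevimatʃ/.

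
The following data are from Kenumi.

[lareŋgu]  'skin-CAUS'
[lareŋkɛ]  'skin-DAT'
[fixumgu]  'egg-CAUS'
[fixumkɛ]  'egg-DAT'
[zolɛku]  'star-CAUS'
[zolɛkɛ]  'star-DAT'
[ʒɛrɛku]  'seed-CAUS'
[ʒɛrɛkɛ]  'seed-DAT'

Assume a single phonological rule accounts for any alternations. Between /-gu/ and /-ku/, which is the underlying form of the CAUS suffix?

/-gu/

The CAUS morpheme has two allomorphs, [-gu] and [-ku].
By contrast the DAT suffix keeps its initial [k] throughout — that segment must be underlying.
The CAUS suffix is therefore /-gu/ underlyingly, with post-vocalic devoicing: voiced stops become voiceless after a vowel.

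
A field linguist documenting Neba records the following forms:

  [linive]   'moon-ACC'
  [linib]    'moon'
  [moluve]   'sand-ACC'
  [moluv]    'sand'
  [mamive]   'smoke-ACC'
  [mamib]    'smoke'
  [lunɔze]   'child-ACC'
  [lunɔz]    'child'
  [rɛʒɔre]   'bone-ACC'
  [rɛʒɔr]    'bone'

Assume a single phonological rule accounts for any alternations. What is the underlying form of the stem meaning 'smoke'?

/mamib/

The root 'smoke' surfaces as [mamive] and [mamib], with a stem-final [v] ~ [b] alternation.
If /v/ were underlying and a rule turned it into [b] in isolation, 'sand' would also alternate; but it has [v] in both [moluve] and [moluv].
So /b/ is underlying, and a rule of intervocalic spirantization — voiced stops become fricatives between vowels — gives [v].
The underlying form of 'smoke' is therefore /mamib/.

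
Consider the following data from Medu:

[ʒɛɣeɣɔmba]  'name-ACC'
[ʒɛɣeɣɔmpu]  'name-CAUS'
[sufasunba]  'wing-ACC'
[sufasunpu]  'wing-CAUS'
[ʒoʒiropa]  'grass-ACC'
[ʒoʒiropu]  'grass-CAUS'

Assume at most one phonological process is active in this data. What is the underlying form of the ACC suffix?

/-ba/

The ACC suffix surfaces as [-ba] and [-pa], depending on the final segment of the stem.
The CAUS suffix, which begins with [p], is invariant after every stem; so [p] is not altered by any rule here.
So the underlying form is /-ba/, and voiced stops become voiceless after a vowel.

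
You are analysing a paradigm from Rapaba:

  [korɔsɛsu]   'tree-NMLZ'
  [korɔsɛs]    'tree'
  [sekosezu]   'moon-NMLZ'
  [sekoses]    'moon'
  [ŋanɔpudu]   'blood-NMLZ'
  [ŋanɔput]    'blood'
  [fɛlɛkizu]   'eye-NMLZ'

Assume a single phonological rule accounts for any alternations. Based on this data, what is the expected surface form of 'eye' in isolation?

[fɛlɛkis]

In [sekosezu] and [sekoses] the final segment of 'moon' alternates: [z] ~ [s].
Compare 'tree', with invariant [s] in [korɔsɛsu] and [korɔsɛs]: an analysis with underlying /s/ and a rule producing [z] before the NMLZ suffix would wrongly predict alternation here too.
Therefore /z/ is basic and [s] is derived by word-final obstruent devoicing (voiced obstruents become voiceless word-finally).
The one attested form of 'eye', [fɛlɛkizu], shows underlying /fɛlɛkiz/. Applying the same rule word-finally gives [fɛlɛkis].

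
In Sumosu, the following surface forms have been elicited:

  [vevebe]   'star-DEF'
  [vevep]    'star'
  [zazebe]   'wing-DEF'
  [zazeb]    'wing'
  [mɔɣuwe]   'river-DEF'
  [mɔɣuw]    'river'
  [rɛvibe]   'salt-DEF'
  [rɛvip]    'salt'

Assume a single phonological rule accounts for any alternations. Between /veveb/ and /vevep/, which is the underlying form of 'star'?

/vevep/

'star' shows [b] ~ [p] at the end of the stem ([vevebe] vs [vevep]).
The stem 'wing' ([zazebe], [zazeb]) shows [b] unchanged in both environments, so [b] cannot be basic with [p] derived in isolation.
Therefore /p/ is basic and [b] is derived by intervocalic voicing (voiceless stops become voiced between vowels).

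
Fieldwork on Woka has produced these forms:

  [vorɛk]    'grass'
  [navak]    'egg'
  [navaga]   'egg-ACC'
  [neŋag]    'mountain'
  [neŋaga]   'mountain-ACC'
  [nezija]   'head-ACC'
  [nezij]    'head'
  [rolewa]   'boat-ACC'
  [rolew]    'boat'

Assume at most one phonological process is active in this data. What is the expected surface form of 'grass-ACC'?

[vorɛga]

'egg' shows [k] ~ [g] at the end of the stem ([navak] vs [navaga]).
Compare 'mountain', with invariant [g] in [neŋag] and [neŋaga]: an analysis with underlying /g/ and a rule producing [k] in isolation would wrongly predict alternation here too.
The underlying segment must be /k/; voiceless stops become voiced between vowels, yielding [g] there.
From [vorɛk] the stem 'grass' is /vorɛk/; between vowels this yields [vorɛga].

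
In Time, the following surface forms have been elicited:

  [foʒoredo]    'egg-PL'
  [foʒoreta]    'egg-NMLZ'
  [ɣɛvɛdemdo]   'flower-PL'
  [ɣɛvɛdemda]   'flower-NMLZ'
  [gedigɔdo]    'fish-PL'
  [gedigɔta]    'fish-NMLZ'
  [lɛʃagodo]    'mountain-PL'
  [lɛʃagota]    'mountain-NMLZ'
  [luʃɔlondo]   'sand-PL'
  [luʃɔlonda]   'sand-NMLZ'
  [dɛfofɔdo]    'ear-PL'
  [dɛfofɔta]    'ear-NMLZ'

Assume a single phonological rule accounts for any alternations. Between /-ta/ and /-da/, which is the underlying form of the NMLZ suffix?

/-ta/

The NMLZ morpheme has two allomorphs, [-da] and [-ta].
The PL suffix, which begins with [d], is invariant after every stem; so [d] is not altered by any rule here.
So the underlying form is /-ta/, and voiceless stops become voiced after a nasal.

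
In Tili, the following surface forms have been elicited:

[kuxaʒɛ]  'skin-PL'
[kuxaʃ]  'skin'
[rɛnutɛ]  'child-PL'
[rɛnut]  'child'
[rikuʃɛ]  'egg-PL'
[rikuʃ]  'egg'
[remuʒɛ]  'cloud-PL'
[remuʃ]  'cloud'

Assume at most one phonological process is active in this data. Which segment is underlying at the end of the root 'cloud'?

The stem for 'cloud' ends in [ʒ] in [remuʒɛ] but [ʃ] in [remuʃ].
If /ʃ/ were underlying and a rule turned it into [ʒ] before the PL suffix, 'egg' would also alternate; but it has [ʃ] in both [rikuʃɛ] and [rikuʃ].
The alternation reflects word-final obstruent devoicing: voiced obstruents become voiceless word-finally. /ʒ/ is underlying.

/ʒ/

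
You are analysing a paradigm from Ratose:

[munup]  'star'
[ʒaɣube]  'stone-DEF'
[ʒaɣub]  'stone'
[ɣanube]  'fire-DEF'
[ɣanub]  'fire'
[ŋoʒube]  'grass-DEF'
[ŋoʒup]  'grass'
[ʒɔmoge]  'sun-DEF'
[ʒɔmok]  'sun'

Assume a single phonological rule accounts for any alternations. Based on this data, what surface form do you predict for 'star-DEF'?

[munube]

The stem for 'grass' ends in [b] in [ŋoʒube] but [p] in [ŋoʒup].
If /b/ were underlying and a rule turned it into [p] in isolation, 'fire' would also alternate; but it has [b] in both [ɣanube] and [ɣanub].
So /p/ is underlying, and a rule of intervocalic voicing — voiceless stops become voiced between vowels — gives [b].
The one attested form of 'star', [munup], shows underlying /munup/. Applying the same rule between vowels gives [munube].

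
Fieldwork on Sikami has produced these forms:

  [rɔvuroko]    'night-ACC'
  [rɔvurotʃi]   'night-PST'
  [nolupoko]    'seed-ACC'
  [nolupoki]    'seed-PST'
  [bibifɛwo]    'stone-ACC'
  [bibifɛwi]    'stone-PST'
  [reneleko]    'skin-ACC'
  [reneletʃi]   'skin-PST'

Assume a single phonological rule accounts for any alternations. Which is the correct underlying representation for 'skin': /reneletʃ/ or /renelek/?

The stem for 'skin' ends in [k] in [reneleko] but [tʃ] in [reneletʃi].
But 'seed' keeps [k] in both environments ([nolupoko], [nolupoki]), so there is no rule changing /k/ to [tʃ] before the PST suffix.
The alternation reflects depalatalization: palato-alveolar /tʃ/ becomes [k] when no front vowel follows. /tʃ/ is underlying.

/reneletʃ/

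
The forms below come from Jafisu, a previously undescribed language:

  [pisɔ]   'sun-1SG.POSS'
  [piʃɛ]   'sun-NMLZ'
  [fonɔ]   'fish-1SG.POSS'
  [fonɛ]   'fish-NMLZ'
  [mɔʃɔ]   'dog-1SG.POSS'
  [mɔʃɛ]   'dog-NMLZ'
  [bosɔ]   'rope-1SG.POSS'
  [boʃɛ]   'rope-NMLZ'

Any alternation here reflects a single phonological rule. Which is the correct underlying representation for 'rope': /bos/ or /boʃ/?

The stem for 'rope' ends in [s] in [bosɔ] but [ʃ] in [boʃɛ].
Compare 'dog', with invariant [ʃ] in [mɔʃɔ] and [mɔʃɛ]: an analysis with underlying /ʃ/ and a rule producing [s] before the 1SG.POSS suffix would wrongly predict alternation here too.
Therefore /s/ is basic and [ʃ] is derived by palatalization before a front vowel (/s/ becomes palato-alveolar [ʃ] before a front vowel).

/bos/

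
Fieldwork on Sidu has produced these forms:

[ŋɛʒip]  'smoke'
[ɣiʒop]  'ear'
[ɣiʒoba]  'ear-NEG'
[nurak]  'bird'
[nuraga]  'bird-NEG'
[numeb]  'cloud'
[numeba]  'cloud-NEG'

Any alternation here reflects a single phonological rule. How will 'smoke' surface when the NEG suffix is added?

[ŋɛʒiba]

'ear' shows [p] ~ [b] at the end of the stem ([ɣiʒop] vs [ɣiʒoba]).
If /b/ were underlying and a rule turned it into [p] in isolation, 'cloud' would also alternate; but it has [b] in both [numeb] and [numeba].
The underlying segment must be /p/; voiceless stops become voiced between vowels, yielding [b] there.
The one attested form of 'smoke', [ŋɛʒip], shows underlying /ŋɛʒip/. Applying the same rule between vowels gives [ŋɛʒiba].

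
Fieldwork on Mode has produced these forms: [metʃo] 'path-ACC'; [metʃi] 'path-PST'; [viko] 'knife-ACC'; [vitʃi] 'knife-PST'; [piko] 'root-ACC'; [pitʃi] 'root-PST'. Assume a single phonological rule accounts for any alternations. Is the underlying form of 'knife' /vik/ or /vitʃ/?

/vik/

In [viko] and [vitʃi] the final segment of 'knife' alternates: [k] ~ [tʃ].
But 'path' keeps [tʃ] in both environments ([metʃo], [metʃi]), so there is no rule changing /tʃ/ to [k] before the ACC suffix.
So /k/ is underlying, and a rule of palatalization before a front vowel — /k/ becomes palato-alveolar [tʃ] before a front vowel — gives [tʃ].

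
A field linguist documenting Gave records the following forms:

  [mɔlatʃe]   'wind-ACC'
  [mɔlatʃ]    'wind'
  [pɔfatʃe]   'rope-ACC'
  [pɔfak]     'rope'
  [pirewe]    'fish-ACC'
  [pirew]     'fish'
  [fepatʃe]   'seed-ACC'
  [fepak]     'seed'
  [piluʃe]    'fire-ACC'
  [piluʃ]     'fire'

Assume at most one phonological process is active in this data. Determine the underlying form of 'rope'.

/pɔfak/

In [pɔfatʃe] and [pɔfak] the final segment of 'rope' alternates: [tʃ] ~ [k].
But 'wind' keeps [tʃ] in both environments ([mɔlatʃe], [mɔlatʃ]), so there is no rule changing /tʃ/ to [k] in isolation.
Therefore /k/ is basic and [tʃ] is derived by palatalization before a front vowel (/k/ becomes palato-alveolar [tʃ] before a front vowel).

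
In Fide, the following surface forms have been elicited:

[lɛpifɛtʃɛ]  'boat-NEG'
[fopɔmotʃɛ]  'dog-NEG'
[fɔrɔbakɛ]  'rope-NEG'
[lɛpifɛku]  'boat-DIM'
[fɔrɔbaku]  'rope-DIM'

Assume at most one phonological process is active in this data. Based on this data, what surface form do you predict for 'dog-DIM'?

[fopɔmoku]

In [lɛpifɛtʃɛ] and [lɛpifɛku] the final segment of 'boat' alternates: [tʃ] ~ [k].
If /k/ were underlying and a rule turned it into [tʃ] before the NEG suffix, 'rope' would also alternate; but it has [k] in both [fɔrɔbakɛ] and [fɔrɔbaku].
Therefore /tʃ/ is basic and [k] is derived by depalatalization (palato-alveolar /tʃ/ becomes [k] when no front vowel follows).
The one attested form of 'dog', [fopɔmotʃɛ], shows underlying /fopɔmotʃ/. Applying the same rule when no front vowel follows gives [fopɔmoku].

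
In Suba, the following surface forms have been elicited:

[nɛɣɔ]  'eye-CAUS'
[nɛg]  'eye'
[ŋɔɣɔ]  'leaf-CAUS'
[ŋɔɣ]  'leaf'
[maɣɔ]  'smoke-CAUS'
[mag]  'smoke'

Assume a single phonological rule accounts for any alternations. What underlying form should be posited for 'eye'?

'eye' shows [ɣ] ~ [g] at the end of the stem ([nɛɣɔ] vs [nɛg]).
But 'leaf' keeps [ɣ] in both environments ([ŋɔɣɔ], [ŋɔɣ]), so there is no rule changing /ɣ/ to [g] in isolation.
The alternation reflects intervocalic spirantization: voiced stops become fricatives between vowels. /g/ is underlying.

/nɛg/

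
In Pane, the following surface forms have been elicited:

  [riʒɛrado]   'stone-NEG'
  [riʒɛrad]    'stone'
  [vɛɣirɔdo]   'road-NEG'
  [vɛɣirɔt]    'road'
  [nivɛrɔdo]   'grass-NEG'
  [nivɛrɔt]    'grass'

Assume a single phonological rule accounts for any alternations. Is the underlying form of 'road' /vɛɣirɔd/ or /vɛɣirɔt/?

The root 'road' surfaces as [vɛɣirɔdo] and [vɛɣirɔt], with a stem-final [d] ~ [t] alternation.
But 'stone' keeps [d] in both environments ([riʒɛrado], [riʒɛrad]), so there is no rule changing /d/ to [t] in isolation.
So /t/ is underlying, and a rule of intervocalic voicing — voiceless stops become voiced between vowels — gives [d].

/vɛɣirɔt/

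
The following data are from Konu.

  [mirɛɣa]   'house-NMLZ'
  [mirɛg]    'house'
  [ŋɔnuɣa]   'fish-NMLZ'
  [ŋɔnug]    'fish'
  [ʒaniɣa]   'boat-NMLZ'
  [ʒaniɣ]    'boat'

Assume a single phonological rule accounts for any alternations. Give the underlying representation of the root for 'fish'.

The root 'fish' surfaces as [ŋɔnuɣa] and [ŋɔnug], with a stem-final [ɣ] ~ [g] alternation.
But 'boat' keeps [ɣ] in both environments ([ʒaniɣa], [ʒaniɣ]), so there is no rule changing /ɣ/ to [g] in isolation.
The alternation reflects intervocalic spirantization: voiced stops become fricatives between vowels. /g/ is underlying.
Hence 'fish' is /ŋɔnug/ underlyingly.

/ŋɔnug/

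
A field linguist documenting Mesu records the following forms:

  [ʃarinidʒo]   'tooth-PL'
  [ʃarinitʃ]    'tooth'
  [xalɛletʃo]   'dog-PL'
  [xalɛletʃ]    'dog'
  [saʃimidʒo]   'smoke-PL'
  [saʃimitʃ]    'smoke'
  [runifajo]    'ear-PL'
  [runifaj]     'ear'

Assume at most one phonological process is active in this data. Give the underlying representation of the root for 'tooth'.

/ʃarinidʒ/

'tooth' shows [dʒ] ~ [tʃ] at the end of the stem ([ʃarinidʒo] vs [ʃarinitʃ]).
If /tʃ/ were underlying and a rule turned it into [dʒ] before the PL suffix, 'dog' would also alternate; but it has [tʃ] in both [xalɛletʃo] and [xalɛletʃ].
The alternation reflects word-final obstruent devoicing: voiced obstruents become voiceless word-finally. /dʒ/ is underlying.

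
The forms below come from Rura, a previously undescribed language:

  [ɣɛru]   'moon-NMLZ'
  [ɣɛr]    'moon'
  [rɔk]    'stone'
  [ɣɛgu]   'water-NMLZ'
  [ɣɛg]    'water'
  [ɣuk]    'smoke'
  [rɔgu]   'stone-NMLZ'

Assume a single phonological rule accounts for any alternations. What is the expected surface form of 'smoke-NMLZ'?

[ɣugu]

The stem for 'stone' ends in [k] in [rɔk] but [g] in [rɔgu].
Compare 'water', with invariant [g] in [ɣɛg] and [ɣɛgu]: an analysis with underlying /g/ and a rule producing [k] in isolation would wrongly predict alternation here too.
The underlying segment must be /k/; voiceless stops become voiced between vowels, yielding [g] there.
From [ɣuk] the stem 'smoke' is /ɣuk/; between vowels this yields [ɣugu].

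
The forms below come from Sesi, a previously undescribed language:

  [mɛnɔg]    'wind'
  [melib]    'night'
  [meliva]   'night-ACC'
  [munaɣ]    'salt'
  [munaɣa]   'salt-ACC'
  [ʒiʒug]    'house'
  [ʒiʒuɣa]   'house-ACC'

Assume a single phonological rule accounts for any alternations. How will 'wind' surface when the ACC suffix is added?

The root 'house' surfaces as [ʒiʒug] and [ʒiʒuɣa], with a stem-final [g] ~ [ɣ] alternation.
If /ɣ/ were underlying and a rule turned it into [g] in isolation, 'salt' would also alternate; but it has [ɣ] in both [munaɣ] and [munaɣa].
So /g/ is underlying, and a rule of intervocalic spirantization — voiced stops become fricatives between vowels — gives [ɣ].
From [mɛnɔg] the stem 'wind' is /mɛnɔg/; between vowels this yields [mɛnɔɣa].

[mɛnɔɣa]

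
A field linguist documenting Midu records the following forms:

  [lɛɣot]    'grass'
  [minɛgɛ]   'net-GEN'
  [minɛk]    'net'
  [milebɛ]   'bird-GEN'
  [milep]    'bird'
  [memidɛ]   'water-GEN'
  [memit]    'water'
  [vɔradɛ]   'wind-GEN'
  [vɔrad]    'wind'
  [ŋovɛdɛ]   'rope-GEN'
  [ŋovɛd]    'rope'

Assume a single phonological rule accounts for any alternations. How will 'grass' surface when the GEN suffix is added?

[lɛɣodɛ]

'water' shows [d] ~ [t] at the end of the stem ([memidɛ] vs [memit]).
The stem 'wind' ([vɔradɛ], [vɔrad]) shows [d] unchanged in both environments, so [d] cannot be basic with [t] derived in isolation.
The alternation reflects intervocalic voicing: voiceless stops become voiced between vowels. /t/ is underlying.
The one attested form of 'grass', [lɛɣot], shows underlying /lɛɣot/. Applying the same rule between vowels gives [lɛɣodɛ].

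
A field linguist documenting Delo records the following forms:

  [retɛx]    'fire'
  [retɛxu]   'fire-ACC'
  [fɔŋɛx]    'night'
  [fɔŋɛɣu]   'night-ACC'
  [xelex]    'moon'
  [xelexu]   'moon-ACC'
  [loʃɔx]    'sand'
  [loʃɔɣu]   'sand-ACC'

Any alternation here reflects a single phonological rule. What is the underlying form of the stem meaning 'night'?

'night' shows [x] ~ [ɣ] at the end of the stem ([fɔŋɛx] vs [fɔŋɛɣu]).
Compare 'fire', with invariant [x] in [retɛx] and [retɛxu]: an analysis with underlying /x/ and a rule producing [ɣ] before the ACC suffix would wrongly predict alternation here too.
The alternation reflects word-final obstruent devoicing: voiced obstruents become voiceless word-finally. /ɣ/ is underlying.

/fɔŋɛɣ/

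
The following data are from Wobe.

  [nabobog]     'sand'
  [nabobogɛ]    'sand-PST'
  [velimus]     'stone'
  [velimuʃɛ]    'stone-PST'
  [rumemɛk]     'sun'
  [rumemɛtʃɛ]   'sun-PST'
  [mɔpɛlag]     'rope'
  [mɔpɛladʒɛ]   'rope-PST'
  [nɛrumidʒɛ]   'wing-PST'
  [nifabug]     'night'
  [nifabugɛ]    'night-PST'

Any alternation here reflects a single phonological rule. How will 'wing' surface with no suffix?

'rope' shows [g] ~ [dʒ] at the end of the stem ([mɔpɛlag] vs [mɔpɛladʒɛ]).
But 'night' keeps [g] in both environments ([nifabug], [nifabugɛ]), so there is no rule changing /g/ to [dʒ] before the PST suffix.
So /dʒ/ is underlying, and a rule of depalatalization — palato-alveolar /tʃ/, /dʒ/ and /ʃ/ become [k], [g] and [s] when no front vowel follows — gives [g].
From [nɛrumidʒɛ] the stem 'wing' is /nɛrumidʒ/; when no front vowel follows this yields [nɛrumig].

[nɛrumig]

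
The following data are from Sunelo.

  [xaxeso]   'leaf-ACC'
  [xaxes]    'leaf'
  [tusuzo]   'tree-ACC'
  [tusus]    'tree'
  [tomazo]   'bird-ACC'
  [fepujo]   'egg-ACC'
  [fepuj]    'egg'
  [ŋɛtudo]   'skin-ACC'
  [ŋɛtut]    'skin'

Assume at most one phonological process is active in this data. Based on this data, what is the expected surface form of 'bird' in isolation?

'tree' shows [z] ~ [s] at the end of the stem ([tusuzo] vs [tusus]).
Compare 'leaf', with invariant [s] in [xaxeso] and [xaxes]: an analysis with underlying /s/ and a rule producing [z] before the ACC suffix would wrongly predict alternation here too.
Therefore /z/ is basic and [s] is derived by word-final obstruent devoicing (voiced obstruents become voiceless word-finally).
From [tomazo] the stem 'bird' is /tomaz/; word-finally this yields [tomas].

[tomas]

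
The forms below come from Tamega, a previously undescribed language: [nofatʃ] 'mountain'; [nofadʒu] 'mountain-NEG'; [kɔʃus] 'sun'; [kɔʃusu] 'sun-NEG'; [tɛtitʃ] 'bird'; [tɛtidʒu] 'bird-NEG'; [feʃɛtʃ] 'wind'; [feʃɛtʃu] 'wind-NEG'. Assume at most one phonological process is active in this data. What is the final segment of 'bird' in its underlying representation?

'bird' shows [tʃ] ~ [dʒ] at the end of the stem ([tɛtitʃ] vs [tɛtidʒu]).
If /tʃ/ were underlying and a rule turned it into [dʒ] before the NEG suffix, 'wind' would also alternate; but it has [tʃ] in both [feʃɛtʃ] and [feʃɛtʃu].
So /dʒ/ is underlying, and a rule of word-final obstruent devoicing — voiced obstruents become voiceless word-finally — gives [tʃ].

/dʒ/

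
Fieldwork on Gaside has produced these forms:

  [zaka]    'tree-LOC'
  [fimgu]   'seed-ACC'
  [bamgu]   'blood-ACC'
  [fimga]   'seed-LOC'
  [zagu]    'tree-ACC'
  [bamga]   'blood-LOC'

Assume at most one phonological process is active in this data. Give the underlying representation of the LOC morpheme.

The LOC morpheme has two allomorphs, [-ga] and [-ka].
The ACC suffix, which begins with [g], is invariant after every stem; so [g] is not altered by any rule here.
So the underlying form is /-ka/, and voiceless stops become voiced after a nasal.

/-ka/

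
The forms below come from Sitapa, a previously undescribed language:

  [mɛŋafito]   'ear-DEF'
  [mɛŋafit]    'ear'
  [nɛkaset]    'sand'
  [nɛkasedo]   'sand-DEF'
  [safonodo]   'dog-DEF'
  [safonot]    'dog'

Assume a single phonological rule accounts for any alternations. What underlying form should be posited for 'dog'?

/safonod/

The root 'dog' surfaces as [safonot] and [safonodo], with a stem-final [t] ~ [d] alternation.
Compare 'ear', with invariant [t] in [mɛŋafit] and [mɛŋafito]: an analysis with underlying /t/ and a rule producing [d] before the DEF suffix would wrongly predict alternation here too.
So /d/ is underlying, and a rule of word-final obstruent devoicing — voiced obstruents become voiceless word-finally — gives [t].
Hence 'dog' is /safonod/ underlyingly.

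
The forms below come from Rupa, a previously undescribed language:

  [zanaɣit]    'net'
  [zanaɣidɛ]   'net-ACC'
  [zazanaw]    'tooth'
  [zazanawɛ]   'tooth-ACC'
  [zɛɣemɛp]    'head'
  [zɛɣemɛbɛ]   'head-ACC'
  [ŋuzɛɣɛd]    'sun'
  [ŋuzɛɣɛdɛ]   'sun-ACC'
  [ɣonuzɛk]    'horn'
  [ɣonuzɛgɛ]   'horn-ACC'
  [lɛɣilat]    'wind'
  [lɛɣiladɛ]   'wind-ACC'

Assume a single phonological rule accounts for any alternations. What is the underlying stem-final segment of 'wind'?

The root 'wind' surfaces as [lɛɣilat] and [lɛɣiladɛ], with a stem-final [t] ~ [d] alternation.
But 'sun' keeps [d] in both environments ([ŋuzɛɣɛd], [ŋuzɛɣɛdɛ]), so there is no rule changing /d/ to [t] in isolation.
The alternation reflects intervocalic voicing: voiceless stops become voiced between vowels. /t/ is underlying.

/t/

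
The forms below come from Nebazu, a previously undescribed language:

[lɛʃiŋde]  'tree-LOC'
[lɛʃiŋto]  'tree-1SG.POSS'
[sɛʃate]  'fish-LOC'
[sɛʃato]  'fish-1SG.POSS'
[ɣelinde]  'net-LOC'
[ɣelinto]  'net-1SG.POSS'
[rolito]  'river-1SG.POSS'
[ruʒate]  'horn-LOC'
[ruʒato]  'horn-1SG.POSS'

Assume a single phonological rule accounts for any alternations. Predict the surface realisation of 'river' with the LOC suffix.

The LOC morpheme has two allomorphs, [-de] and [-te].
By contrast the 1SG.POSS suffix keeps its initial [t] throughout — that segment must be underlying.
The LOC suffix is therefore /-de/ underlyingly, with post-vocalic devoicing: voiced stops become voiceless after a vowel.
After 'river', which ends in a vowel, the suffix surfaces as [-te], giving [rolite].

[rolite]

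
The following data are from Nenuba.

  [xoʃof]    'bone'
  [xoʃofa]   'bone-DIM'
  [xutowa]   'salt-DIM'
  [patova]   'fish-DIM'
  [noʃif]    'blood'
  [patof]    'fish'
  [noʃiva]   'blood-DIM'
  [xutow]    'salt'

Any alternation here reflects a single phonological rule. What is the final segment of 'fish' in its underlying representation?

/v/

'fish' shows [v] ~ [f] at the end of the stem ([patova] vs [patof]).
The stem 'bone' ([xoʃofa], [xoʃof]) shows [f] unchanged in both environments, so [f] cannot be basic with [v] derived before the DIM suffix.
The underlying segment must be /v/; voiced obstruents become voiceless word-finally, yielding [f] there.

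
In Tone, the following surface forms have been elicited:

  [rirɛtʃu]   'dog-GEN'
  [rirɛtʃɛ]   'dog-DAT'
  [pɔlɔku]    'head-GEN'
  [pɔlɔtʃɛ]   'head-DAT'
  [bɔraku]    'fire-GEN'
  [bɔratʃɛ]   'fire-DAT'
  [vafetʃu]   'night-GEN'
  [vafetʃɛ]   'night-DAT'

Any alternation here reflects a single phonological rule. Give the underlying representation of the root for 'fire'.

The root 'fire' surfaces as [bɔraku] and [bɔratʃɛ], with a stem-final [k] ~ [tʃ] alternation.
But 'dog' keeps [tʃ] in both environments ([rirɛtʃu], [rirɛtʃɛ]), so there is no rule changing /tʃ/ to [k] before the GEN suffix.
The alternation reflects palatalization before a front vowel: /k/ becomes palato-alveolar [tʃ] before a front vowel. /k/ is underlying.

/bɔrak/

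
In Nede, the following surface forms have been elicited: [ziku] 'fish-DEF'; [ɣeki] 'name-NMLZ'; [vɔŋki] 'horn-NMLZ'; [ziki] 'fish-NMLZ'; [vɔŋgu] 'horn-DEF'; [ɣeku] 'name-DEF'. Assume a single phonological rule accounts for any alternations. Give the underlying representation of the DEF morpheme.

The DEF morpheme has two allomorphs, [-gu] and [-ku].
The NMLZ suffix, which begins with [k], is invariant after every stem; so [k] is not altered by any rule here.
So the underlying form is /-gu/, and voiced stops become voiceless after a vowel.

/-gu/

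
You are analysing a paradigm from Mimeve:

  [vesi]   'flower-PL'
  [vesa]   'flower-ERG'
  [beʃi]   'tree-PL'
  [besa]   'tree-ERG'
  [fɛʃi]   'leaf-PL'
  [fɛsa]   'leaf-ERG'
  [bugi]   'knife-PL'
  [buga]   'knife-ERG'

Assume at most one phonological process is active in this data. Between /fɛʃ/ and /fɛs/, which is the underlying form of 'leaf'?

The stem for 'leaf' ends in [ʃ] in [fɛʃi] but [s] in [fɛsa].
Compare 'flower', with invariant [s] in [vesi] and [vesa]: an analysis with underlying /s/ and a rule producing [ʃ] before the PL suffix would wrongly predict alternation here too.
So /ʃ/ is underlying, and a rule of depalatalization — palato-alveolar /ʃ/ becomes [s] when no front vowel follows — gives [s].

/fɛʃ/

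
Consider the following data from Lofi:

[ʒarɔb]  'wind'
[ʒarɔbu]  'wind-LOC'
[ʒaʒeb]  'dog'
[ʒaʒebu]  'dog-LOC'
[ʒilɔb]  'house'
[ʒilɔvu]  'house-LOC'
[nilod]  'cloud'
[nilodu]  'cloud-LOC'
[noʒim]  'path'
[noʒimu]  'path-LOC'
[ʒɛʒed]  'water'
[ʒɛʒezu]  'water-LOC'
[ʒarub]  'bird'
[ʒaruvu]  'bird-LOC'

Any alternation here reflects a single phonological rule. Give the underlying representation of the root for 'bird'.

/ʒaruv/

The root 'bird' surfaces as [ʒarub] and [ʒaruvu], with a stem-final [b] ~ [v] alternation.
If /b/ were underlying and a rule turned it into [v] before the LOC suffix, 'wind' would also alternate; but it has [b] in both [ʒarɔb] and [ʒarɔbu].
The underlying segment must be /v/; voiced fricatives become stops word-finally, yielding [b] there.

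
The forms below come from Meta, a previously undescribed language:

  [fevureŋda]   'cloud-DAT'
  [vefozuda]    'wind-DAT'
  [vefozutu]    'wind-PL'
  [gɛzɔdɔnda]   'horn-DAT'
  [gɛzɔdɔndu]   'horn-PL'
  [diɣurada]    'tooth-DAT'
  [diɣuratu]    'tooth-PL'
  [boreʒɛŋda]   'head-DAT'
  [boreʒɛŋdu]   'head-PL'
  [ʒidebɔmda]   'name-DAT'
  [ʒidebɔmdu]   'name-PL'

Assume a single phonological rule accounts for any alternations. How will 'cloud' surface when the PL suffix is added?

The PL morpheme has two allomorphs, [-du] and [-tu].
The DAT suffix, which begins with [d], is invariant after every stem; so [d] is not altered by any rule here.
The PL suffix is therefore /-tu/ underlyingly, with post-nasal voicing: voiceless stops become voiced after a nasal.
After 'cloud', which ends in a nasal, the suffix surfaces as [-du], giving [fevureŋdu].

[fevureŋdu]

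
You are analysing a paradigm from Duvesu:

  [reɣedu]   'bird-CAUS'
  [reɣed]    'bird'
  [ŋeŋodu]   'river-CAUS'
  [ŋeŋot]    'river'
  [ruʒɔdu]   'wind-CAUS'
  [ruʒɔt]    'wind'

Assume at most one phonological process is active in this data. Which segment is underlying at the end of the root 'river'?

In [ŋeŋodu] and [ŋeŋot] the final segment of 'river' alternates: [d] ~ [t].
But 'bird' keeps [d] in both environments ([reɣedu], [reɣed]), so there is no rule changing /d/ to [t] in isolation.
The alternation reflects intervocalic voicing: voiceless stops become voiced between vowels. /t/ is underlying.

/t/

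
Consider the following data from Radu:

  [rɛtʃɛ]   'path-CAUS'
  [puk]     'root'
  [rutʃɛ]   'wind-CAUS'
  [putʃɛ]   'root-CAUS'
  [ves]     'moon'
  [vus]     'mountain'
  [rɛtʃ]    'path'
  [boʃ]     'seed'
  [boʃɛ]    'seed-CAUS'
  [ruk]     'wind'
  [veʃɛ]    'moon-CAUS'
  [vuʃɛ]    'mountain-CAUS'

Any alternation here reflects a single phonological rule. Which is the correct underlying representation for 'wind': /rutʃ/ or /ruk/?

The stem for 'wind' ends in [tʃ] in [rutʃɛ] but [k] in [ruk].
But 'path' keeps [tʃ] in both environments ([rɛtʃɛ], [rɛtʃ]), so there is no rule changing /tʃ/ to [k] in isolation.
So /k/ is underlying, and a rule of palatalization before a front vowel — /k/ and /s/ become palato-alveolar [tʃ] and [ʃ] before a front vowel — gives [tʃ].

/ruk/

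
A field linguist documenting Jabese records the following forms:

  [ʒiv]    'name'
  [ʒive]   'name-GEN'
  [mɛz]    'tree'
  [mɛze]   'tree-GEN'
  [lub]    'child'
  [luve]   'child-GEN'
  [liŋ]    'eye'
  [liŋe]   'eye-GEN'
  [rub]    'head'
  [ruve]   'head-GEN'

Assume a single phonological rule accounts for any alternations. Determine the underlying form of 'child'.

The stem for 'child' ends in [b] in [lub] but [v] in [luve].
The stem 'name' ([ʒiv], [ʒive]) shows [v] unchanged in both environments, so [v] cannot be basic with [b] derived in isolation.
The underlying segment must be /b/; voiced stops become fricatives between vowels, yielding [v] there.
Hence 'child' is /lub/ underlyingly.

/lub/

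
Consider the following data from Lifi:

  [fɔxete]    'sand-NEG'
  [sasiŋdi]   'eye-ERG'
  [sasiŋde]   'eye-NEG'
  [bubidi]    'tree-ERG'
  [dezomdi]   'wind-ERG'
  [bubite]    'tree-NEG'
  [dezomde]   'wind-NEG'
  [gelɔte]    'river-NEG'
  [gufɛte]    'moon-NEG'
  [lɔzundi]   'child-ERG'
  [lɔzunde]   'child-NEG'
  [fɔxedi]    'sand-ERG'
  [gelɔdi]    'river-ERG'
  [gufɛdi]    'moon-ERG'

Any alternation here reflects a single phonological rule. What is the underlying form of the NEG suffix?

/-te/

The NEG morpheme has two allomorphs, [-de] and [-te].
By contrast the ERG suffix keeps its initial [d] throughout — that segment must be underlying.
So the underlying form is /-te/, and voiceless stops become voiced after a nasal.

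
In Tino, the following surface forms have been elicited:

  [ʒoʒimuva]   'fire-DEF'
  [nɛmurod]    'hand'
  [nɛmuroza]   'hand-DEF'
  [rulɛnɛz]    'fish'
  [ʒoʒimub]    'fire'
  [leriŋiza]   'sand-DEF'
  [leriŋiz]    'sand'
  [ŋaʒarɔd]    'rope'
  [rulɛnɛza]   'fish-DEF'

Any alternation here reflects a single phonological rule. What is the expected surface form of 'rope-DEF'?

[ŋaʒarɔza]

'hand' shows [d] ~ [z] at the end of the stem ([nɛmurod] vs [nɛmuroza]).
But 'sand' keeps [z] in both environments ([leriŋiz], [leriŋiza]), so there is no rule changing /z/ to [d] in isolation.
So /d/ is underlying, and a rule of intervocalic spirantization — voiced stops become fricatives between vowels — gives [z].
The one attested form of 'rope', [ŋaʒarɔd], shows underlying /ŋaʒarɔd/. Applying the same rule between vowels gives [ŋaʒarɔza].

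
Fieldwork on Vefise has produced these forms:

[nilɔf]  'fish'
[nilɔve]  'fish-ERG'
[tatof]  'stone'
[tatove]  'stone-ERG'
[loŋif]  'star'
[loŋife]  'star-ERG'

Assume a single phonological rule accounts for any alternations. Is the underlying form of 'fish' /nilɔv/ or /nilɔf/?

The root 'fish' surfaces as [nilɔf] and [nilɔve], with a stem-final [f] ~ [v] alternation.
Compare 'star', with invariant [f] in [loŋif] and [loŋife]: an analysis with underlying /f/ and a rule producing [v] before the ERG suffix would wrongly predict alternation here too.
So /v/ is underlying, and a rule of word-final obstruent devoicing — voiced obstruents become voiceless word-finally — gives [f].

/nilɔv/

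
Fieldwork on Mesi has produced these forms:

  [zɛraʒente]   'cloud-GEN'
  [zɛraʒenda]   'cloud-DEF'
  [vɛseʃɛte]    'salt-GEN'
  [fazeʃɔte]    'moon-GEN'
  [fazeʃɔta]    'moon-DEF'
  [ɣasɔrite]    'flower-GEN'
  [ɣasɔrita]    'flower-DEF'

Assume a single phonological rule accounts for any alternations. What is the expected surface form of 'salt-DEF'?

The DEF suffix surfaces as [-da] and [-ta], depending on the final segment of the stem.
The GEN suffix, which begins with [t], is invariant after every stem; so [t] is not altered by any rule here.
So the underlying form is /-da/, and voiced stops become voiceless after a vowel.
After 'salt', which ends in a vowel, the suffix surfaces as [-ta], giving [vɛseʃɛta].

[vɛseʃɛta]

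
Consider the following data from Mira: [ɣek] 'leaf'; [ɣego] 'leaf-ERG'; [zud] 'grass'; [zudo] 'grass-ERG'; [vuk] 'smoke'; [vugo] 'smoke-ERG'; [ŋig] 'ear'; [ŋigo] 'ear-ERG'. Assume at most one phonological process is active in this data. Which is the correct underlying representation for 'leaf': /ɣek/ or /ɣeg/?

/ɣek/

The stem for 'leaf' ends in [k] in [ɣek] but [g] in [ɣego].
But 'ear' keeps [g] in both environments ([ŋig], [ŋigo]), so there is no rule changing /g/ to [k] in isolation.
Therefore /k/ is basic and [g] is derived by intervocalic voicing (voiceless stops become voiced between vowels).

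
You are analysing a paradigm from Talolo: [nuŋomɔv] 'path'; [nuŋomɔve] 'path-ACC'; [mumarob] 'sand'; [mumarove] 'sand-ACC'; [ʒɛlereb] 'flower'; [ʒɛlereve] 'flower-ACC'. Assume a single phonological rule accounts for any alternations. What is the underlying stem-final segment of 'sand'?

/b/

'sand' shows [b] ~ [v] at the end of the stem ([mumarob] vs [mumarove]).
But 'path' keeps [v] in both environments ([nuŋomɔv], [nuŋomɔve]), so there is no rule changing /v/ to [b] in isolation.
So /b/ is underlying, and a rule of intervocalic spirantization — voiced stops become fricatives between vowels — gives [v].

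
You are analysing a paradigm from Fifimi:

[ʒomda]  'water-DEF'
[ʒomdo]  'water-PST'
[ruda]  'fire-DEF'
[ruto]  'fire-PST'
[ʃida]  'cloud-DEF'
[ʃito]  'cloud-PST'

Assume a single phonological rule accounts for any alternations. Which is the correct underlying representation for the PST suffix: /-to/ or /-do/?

/-to/

The PST morpheme has two allomorphs, [-do] and [-to].
By contrast the DEF suffix keeps its initial [d] throughout — that segment must be underlying.
So the underlying form is /-to/, and voiceless stops become voiced after a nasal.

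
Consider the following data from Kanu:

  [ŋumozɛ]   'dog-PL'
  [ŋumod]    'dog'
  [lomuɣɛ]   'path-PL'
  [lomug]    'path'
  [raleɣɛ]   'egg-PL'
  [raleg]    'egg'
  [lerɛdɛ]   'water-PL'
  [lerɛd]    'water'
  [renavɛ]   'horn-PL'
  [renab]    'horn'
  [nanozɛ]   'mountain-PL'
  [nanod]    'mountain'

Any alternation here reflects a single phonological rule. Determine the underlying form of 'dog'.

/ŋumoz/

'dog' shows [z] ~ [d] at the end of the stem ([ŋumozɛ] vs [ŋumod]).
Compare 'water', with invariant [d] in [lerɛdɛ] and [lerɛd]: an analysis with underlying /d/ and a rule producing [z] before the PL suffix would wrongly predict alternation here too.
The alternation reflects word-final hardening: voiced fricatives become stops word-finally. /z/ is underlying.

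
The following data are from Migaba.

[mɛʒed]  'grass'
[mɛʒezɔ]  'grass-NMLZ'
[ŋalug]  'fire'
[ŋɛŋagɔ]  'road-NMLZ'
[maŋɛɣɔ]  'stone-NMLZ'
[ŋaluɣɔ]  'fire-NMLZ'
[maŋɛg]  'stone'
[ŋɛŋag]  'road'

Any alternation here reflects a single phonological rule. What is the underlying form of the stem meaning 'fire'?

/ŋaluɣ/

'fire' shows [g] ~ [ɣ] at the end of the stem ([ŋalug] vs [ŋaluɣɔ]).
But 'road' keeps [g] in both environments ([ŋɛŋag], [ŋɛŋagɔ]), so there is no rule changing /g/ to [ɣ] before the NMLZ suffix.
Therefore /ɣ/ is basic and [g] is derived by word-final hardening (voiced fricatives become stops word-finally).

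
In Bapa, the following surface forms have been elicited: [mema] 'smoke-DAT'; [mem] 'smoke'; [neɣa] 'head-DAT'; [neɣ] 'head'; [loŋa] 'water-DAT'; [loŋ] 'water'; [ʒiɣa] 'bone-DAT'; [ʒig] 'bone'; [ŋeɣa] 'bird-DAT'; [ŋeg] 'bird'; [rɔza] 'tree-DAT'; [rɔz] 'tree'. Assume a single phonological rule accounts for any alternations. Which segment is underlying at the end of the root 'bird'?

/g/

The stem for 'bird' ends in [ɣ] in [ŋeɣa] but [g] in [ŋeg].
The stem 'head' ([neɣa], [neɣ]) shows [ɣ] unchanged in both environments, so [ɣ] cannot be basic with [g] derived in isolation.
The underlying segment must be /g/; voiced stops become fricatives between vowels, yielding [ɣ] there.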